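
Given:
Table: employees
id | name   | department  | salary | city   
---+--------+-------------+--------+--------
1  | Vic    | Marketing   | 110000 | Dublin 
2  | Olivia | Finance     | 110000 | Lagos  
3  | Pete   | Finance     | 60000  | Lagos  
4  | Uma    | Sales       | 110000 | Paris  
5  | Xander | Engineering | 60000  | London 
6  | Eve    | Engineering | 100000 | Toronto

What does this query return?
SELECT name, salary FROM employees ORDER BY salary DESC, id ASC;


Sorting by salary DESC, then id ASC for ties

6 rows:
Vic, 110000
Olivia, 110000
Uma, 110000
Eve, 100000
Pete, 60000
Xander, 60000


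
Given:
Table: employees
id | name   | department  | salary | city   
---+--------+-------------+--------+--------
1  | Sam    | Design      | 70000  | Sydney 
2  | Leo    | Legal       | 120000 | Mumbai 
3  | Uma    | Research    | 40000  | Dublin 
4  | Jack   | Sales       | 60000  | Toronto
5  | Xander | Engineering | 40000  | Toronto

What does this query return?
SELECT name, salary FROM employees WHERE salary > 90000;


Filtering: salary > 90000
Matching: 1 rows

1 rows:
Leo, 120000


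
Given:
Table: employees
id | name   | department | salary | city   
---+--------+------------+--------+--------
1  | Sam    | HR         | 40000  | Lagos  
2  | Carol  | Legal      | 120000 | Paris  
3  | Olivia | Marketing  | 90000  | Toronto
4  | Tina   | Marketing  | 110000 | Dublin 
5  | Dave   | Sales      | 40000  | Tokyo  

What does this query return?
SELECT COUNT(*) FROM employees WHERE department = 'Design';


Counting rows where department = 'Design'


0


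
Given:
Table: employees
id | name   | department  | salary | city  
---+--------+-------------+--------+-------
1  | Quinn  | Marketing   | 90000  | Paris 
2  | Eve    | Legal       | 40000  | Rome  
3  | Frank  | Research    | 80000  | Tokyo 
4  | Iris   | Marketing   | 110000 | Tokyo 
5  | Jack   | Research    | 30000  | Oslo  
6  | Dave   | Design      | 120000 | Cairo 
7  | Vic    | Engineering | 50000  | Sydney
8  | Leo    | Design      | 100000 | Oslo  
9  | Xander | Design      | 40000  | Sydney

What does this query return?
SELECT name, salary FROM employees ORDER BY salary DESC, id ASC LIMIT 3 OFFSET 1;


Sort by salary DESC (id ASC tiebreak), then skip 1 and take 3
Rows 2 through 4

3 rows:
Iris, 110000
Leo, 100000
Quinn, 90000


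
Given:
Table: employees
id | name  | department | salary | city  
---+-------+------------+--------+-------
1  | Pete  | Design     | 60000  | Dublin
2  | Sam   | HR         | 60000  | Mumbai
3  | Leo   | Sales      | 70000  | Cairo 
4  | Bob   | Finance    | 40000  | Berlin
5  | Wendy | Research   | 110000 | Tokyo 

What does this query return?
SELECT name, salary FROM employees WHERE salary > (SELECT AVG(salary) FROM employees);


Subquery: AVG(salary) = 68000.0
Filtering: salary > 68000.0
  Leo (70000) -> MATCH
  Wendy (110000) -> MATCH


2 rows:
Leo, 70000
Wendy, 110000


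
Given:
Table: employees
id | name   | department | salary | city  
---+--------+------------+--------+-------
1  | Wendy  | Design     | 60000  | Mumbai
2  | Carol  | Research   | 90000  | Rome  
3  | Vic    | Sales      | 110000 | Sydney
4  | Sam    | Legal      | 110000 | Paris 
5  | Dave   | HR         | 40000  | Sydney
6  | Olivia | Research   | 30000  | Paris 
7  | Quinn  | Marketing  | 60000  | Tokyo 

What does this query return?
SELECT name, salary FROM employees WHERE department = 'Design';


Filtering: department = 'Design'
Matching rows: 1

1 rows:
Wendy, 60000


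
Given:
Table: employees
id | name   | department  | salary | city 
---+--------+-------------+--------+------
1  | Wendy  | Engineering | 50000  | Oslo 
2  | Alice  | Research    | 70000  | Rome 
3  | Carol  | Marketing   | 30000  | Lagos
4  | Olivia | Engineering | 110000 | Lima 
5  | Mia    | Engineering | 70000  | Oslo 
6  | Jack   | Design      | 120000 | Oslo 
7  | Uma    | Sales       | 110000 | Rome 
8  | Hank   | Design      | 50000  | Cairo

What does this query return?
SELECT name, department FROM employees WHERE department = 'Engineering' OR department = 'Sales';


Filtering: department = 'Engineering' OR 'Sales'
Matching: 4 rows

4 rows:
Wendy, Engineering
Olivia, Engineering
Mia, Engineering
Uma, Sales


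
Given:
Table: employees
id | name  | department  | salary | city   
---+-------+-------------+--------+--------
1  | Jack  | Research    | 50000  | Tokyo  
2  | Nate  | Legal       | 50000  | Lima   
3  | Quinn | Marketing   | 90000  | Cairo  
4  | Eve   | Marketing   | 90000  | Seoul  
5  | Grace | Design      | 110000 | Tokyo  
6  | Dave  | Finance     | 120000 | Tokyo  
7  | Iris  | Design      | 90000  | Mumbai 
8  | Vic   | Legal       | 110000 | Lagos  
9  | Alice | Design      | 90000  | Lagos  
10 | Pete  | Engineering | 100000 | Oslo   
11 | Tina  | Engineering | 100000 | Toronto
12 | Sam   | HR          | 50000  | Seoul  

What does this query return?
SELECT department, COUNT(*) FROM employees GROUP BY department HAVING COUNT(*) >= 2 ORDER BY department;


Groups with count >= 2:
  Design: 3 -> PASS
  Engineering: 2 -> PASS
  Legal: 2 -> PASS
  Marketing: 2 -> PASS
  Finance: 1 -> filtered out
  HR: 1 -> filtered out
  Research: 1 -> filtered out


4 groups:
Design, 3
Engineering, 2
Legal, 2
Marketing, 2


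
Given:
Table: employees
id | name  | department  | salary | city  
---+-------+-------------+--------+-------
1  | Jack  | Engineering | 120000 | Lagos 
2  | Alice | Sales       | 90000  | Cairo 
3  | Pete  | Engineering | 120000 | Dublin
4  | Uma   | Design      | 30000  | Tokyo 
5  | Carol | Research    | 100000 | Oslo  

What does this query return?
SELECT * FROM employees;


SELECT * returns all 5 rows with all columns

5 rows:
1, Jack, Engineering, 120000, Lagos
2, Alice, Sales, 90000, Cairo
3, Pete, Engineering, 120000, Dublin
4, Uma, Design, 30000, Tokyo
5, Carol, Research, 100000, Oslo


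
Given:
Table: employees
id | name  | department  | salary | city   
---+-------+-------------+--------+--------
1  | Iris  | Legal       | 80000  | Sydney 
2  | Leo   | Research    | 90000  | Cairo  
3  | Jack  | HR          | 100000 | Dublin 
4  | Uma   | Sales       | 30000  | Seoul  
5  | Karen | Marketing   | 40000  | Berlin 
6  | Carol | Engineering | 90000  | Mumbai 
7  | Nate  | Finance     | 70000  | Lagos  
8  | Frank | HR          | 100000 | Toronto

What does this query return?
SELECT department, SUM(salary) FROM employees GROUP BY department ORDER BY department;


Summing salary within each department:
  Engineering: 90000 = 90000
  Finance: 70000 = 70000
  HR: 100000 + 100000 = 200000
  Legal: 80000 = 80000
  Marketing: 40000 = 40000
  Research: 90000 = 90000
  Sales: 30000 = 30000


7 groups:
Engineering, 90000
Finance, 70000
HR, 200000
Legal, 80000
Marketing, 40000
Research, 90000
Sales, 30000


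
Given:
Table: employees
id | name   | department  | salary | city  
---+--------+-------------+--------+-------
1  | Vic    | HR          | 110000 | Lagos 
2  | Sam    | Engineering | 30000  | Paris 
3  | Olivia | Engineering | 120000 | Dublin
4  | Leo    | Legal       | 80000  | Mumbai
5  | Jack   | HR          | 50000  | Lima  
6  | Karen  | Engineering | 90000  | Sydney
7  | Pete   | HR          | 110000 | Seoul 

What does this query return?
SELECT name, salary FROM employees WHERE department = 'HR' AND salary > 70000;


Filtering: department = 'HR' AND salary > 70000
Matching: 2 rows

2 rows:
Vic, 110000
Pete, 110000


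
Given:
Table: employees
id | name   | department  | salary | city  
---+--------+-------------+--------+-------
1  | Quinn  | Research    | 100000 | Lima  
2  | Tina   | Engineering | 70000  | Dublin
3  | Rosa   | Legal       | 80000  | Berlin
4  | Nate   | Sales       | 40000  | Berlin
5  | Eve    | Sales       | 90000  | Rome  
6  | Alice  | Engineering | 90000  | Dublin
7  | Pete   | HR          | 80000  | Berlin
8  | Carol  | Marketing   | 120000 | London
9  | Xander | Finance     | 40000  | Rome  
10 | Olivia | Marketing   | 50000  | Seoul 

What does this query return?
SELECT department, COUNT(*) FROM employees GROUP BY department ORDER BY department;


Assigning each row to its department group:
  Quinn -> Research
  Tina -> Engineering
  Rosa -> Legal
  Nate -> Sales
  Eve -> Sales
  Alice -> Engineering
  Pete -> HR
  Carol -> Marketing
  Xander -> Finance
  Olivia -> Marketing


7 groups:
Engineering, 2
Finance, 1
HR, 1
Legal, 1
Marketing, 2
Research, 1
Sales, 2


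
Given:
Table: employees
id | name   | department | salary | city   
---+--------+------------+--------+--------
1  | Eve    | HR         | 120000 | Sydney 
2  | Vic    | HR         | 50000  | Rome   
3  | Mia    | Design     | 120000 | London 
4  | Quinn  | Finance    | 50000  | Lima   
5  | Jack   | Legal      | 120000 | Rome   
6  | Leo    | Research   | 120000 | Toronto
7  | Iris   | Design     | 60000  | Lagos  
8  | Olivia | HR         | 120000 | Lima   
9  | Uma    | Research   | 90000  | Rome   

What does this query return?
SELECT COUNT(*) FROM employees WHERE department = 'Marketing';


Counting rows where department = 'Marketing'


0


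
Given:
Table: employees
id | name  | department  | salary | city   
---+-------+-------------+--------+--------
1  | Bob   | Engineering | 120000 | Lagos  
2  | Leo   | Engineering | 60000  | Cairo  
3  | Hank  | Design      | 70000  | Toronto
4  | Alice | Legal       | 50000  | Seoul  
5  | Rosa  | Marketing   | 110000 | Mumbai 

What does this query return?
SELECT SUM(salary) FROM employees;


SUM(salary) = 120000 + 60000 + 70000 + 50000 + 110000 = 410000

410000


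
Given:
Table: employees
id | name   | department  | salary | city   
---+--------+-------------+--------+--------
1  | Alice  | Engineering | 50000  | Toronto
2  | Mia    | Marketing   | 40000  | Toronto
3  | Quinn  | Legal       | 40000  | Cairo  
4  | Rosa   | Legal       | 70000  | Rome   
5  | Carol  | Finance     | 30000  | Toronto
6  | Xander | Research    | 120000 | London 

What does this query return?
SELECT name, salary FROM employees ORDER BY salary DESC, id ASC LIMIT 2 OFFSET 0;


Sort by salary DESC (id ASC tiebreak), then skip 0 and take 2
Rows 1 through 2

2 rows:
Xander, 120000
Rosa, 70000


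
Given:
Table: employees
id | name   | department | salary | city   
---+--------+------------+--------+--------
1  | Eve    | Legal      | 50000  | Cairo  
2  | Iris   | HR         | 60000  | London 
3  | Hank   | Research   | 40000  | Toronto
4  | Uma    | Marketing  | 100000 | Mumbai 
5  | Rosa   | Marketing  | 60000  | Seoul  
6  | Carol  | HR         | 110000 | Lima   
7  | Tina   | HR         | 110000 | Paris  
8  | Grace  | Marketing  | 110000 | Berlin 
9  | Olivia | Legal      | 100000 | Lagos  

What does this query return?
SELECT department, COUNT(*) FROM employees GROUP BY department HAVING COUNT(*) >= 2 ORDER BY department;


Groups with count >= 2:
  HR: 3 -> PASS
  Legal: 2 -> PASS
  Marketing: 3 -> PASS
  Research: 1 -> filtered out


3 groups:
HR, 3
Legal, 2
Marketing, 3


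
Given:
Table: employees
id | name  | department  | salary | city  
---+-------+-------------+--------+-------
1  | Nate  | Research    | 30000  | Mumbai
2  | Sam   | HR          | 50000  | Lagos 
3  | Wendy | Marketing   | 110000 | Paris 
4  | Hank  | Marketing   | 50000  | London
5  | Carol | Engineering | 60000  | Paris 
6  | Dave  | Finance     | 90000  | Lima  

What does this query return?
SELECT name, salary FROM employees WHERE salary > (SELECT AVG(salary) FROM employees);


Subquery: AVG(salary) = 65000.0
Filtering: salary > 65000.0
  Wendy (110000) -> MATCH
  Dave (90000) -> MATCH


2 rows:
Wendy, 110000
Dave, 90000


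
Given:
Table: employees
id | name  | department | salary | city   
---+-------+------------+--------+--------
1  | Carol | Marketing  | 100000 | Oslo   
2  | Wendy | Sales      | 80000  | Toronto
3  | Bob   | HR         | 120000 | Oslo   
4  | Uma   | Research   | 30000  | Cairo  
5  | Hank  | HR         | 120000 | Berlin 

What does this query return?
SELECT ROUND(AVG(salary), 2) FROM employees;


SUM(salary) = 450000
COUNT = 5
ROUND(AVG, 2) = ROUND(450000 / 5, 2) = 90000.0

90000.0


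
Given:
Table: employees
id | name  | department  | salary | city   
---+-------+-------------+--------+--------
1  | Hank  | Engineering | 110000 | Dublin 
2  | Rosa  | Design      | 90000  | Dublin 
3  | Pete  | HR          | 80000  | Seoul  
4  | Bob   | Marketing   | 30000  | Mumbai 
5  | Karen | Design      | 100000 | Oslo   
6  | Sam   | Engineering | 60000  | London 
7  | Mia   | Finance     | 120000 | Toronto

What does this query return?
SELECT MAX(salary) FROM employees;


Salaries: 110000, 90000, 80000, 30000, 100000, 60000, 120000
MAX = 120000

120000


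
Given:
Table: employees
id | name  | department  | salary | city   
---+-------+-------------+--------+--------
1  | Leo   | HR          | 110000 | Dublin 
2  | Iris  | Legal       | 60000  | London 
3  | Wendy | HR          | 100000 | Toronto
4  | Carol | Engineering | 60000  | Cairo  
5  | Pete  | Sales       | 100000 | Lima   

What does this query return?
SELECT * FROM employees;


SELECT * returns all 5 rows with all columns

5 rows:
1, Leo, HR, 110000, Dublin
2, Iris, Legal, 60000, London
3, Wendy, HR, 100000, Toronto
4, Carol, Engineering, 60000, Cairo
5, Pete, Sales, 100000, Lima


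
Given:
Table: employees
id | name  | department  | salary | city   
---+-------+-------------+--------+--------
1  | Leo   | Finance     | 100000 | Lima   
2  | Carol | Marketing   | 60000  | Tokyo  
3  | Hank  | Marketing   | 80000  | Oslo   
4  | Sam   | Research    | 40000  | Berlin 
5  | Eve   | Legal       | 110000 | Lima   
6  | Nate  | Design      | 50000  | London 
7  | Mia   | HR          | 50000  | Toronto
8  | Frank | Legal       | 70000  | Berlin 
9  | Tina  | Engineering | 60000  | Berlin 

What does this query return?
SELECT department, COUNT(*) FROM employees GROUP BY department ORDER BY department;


Assigning each row to its department group:
  Leo -> Finance
  Carol -> Marketing
  Hank -> Marketing
  Sam -> Research
  Eve -> Legal
  Nate -> Design
  Mia -> HR
  Frank -> Legal
  Tina -> Engineering


7 groups:
Design, 1
Engineering, 1
Finance, 1
HR, 1
Legal, 2
Marketing, 2
Research, 1


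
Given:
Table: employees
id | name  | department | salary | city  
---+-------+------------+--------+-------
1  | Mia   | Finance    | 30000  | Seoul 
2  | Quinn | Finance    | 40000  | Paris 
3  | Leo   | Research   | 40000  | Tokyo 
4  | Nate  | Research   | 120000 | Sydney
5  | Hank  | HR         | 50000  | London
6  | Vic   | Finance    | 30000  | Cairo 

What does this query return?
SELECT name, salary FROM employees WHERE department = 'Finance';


Filtering: department = 'Finance'
Matching rows: 3

3 rows:
Mia, 30000
Quinn, 40000
Vic, 30000


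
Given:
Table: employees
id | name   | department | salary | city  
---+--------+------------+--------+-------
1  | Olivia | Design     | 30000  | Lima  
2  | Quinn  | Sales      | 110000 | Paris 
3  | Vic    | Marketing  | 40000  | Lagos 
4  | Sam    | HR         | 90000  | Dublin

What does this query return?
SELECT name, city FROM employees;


Projecting columns: name, city

4 rows:
Olivia, Lima
Quinn, Paris
Vic, Lagos
Sam, Dublin


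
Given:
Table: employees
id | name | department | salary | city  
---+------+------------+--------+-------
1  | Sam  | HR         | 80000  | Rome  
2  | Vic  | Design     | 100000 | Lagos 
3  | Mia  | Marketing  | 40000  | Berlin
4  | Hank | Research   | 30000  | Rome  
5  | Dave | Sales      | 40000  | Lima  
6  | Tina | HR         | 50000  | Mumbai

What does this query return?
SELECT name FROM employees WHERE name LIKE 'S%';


LIKE 'S%' matches names starting with 'S'
Matching: 1

1 rows:
Sam


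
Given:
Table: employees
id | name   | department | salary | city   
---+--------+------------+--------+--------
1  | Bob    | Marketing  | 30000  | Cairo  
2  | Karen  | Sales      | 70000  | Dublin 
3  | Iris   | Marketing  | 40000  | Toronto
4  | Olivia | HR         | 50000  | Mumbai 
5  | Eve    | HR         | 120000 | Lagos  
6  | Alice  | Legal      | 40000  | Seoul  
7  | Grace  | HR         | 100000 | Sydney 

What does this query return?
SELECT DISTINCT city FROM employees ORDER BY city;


All 'city' values (row order): Cairo, Dublin, Toronto, Mumbai, Lagos, Seoul, Sydney
Removing duplicates leaves 7 unique value(s).

7 values:
Cairo
Dublin
Lagos
Mumbai
Seoul
Sydney
Toronto


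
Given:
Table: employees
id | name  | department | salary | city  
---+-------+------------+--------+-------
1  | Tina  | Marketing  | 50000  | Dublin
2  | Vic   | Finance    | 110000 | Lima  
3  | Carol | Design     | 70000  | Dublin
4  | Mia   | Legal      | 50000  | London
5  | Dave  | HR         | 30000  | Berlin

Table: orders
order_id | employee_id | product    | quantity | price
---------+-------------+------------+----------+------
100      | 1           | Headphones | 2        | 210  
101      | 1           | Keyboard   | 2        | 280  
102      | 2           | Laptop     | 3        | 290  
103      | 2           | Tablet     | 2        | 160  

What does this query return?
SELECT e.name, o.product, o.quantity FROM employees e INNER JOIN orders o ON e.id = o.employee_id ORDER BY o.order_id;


Joining employees.id = orders.employee_id:
  employee Tina (id=1) -> order Headphones
  employee Tina (id=1) -> order Keyboard
  employee Vic (id=2) -> order Laptop
  employee Vic (id=2) -> order Tablet


4 rows:
Tina, Headphones, 2
Tina, Keyboard, 2
Vic, Laptop, 3
Vic, Tablet, 2


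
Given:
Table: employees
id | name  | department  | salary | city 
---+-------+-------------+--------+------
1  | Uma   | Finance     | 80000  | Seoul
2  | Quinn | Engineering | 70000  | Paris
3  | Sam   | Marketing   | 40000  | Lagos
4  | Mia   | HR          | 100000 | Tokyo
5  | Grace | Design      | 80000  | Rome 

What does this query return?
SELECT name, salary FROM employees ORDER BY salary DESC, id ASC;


Sorting by salary DESC, then id ASC for ties

5 rows:
Mia, 100000
Uma, 80000
Grace, 80000
Quinn, 70000
Sam, 40000


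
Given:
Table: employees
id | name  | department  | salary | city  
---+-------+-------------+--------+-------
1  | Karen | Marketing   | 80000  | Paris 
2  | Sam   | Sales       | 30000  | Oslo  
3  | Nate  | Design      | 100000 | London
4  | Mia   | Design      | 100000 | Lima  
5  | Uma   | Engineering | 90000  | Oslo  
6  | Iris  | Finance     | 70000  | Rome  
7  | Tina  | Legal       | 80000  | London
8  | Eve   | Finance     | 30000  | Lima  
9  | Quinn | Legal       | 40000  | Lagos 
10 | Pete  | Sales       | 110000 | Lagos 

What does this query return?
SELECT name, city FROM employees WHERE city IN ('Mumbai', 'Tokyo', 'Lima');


Filtering: city IN ('Mumbai', 'Tokyo', 'Lima')
Matching: 2 rows

2 rows:
Mia, Lima
Eve, Lima


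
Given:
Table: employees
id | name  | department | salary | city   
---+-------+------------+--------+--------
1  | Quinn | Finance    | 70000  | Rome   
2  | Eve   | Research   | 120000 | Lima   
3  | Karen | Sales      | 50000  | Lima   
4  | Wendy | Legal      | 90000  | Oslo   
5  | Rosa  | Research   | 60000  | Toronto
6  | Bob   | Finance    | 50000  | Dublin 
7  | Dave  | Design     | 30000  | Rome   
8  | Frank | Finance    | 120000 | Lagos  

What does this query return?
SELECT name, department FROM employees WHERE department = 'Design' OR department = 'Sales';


Filtering: department = 'Design' OR 'Sales'
Matching: 2 rows

2 rows:
Karen, Sales
Dave, Design


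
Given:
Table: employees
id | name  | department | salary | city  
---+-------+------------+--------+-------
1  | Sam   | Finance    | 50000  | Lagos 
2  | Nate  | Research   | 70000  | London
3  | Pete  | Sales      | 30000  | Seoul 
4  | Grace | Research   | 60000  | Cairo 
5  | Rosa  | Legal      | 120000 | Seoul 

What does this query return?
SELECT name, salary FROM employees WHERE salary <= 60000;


Filtering: salary <= 60000
Matching: 3 rows

3 rows:
Sam, 50000
Pete, 30000
Grace, 60000


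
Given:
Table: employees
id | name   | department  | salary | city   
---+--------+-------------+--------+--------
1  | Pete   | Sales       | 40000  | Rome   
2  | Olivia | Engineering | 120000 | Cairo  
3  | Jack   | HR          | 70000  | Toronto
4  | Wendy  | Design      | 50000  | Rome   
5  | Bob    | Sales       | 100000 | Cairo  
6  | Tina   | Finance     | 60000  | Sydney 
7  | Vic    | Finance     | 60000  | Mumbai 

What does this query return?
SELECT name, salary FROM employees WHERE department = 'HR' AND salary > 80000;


Filtering: department = 'HR' AND salary > 80000
Matching: 0 rows

Empty result set (0 rows)


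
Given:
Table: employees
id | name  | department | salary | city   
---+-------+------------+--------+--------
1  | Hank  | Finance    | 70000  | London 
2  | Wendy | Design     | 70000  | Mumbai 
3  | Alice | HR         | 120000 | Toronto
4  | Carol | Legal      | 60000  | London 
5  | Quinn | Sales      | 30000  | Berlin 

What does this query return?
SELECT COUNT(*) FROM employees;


COUNT(*) counts all rows

5


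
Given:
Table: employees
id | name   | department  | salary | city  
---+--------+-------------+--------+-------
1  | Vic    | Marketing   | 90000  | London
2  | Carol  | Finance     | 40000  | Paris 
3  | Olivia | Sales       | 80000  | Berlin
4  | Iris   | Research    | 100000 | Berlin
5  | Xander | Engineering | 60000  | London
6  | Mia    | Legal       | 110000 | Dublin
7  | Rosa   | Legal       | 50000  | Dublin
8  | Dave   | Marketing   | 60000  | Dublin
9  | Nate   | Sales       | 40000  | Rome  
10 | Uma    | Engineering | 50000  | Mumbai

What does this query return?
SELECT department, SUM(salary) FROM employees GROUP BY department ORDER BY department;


Summing salary within each department:
  Engineering: 60000 + 50000 = 110000
  Finance: 40000 = 40000
  Legal: 110000 + 50000 = 160000
  Marketing: 90000 + 60000 = 150000
  Research: 100000 = 100000
  Sales: 80000 + 40000 = 120000


6 groups:
Engineering, 110000
Finance, 40000
Legal, 160000
Marketing, 150000
Research, 100000
Sales, 120000


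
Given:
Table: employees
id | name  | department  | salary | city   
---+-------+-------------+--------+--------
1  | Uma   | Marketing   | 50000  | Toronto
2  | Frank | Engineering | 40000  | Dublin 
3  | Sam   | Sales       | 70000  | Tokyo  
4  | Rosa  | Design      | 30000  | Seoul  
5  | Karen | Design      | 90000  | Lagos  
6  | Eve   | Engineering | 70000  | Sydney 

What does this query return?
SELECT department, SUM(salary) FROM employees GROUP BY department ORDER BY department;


Summing salary within each department:
  Design: 30000 + 90000 = 120000
  Engineering: 40000 + 70000 = 110000
  Marketing: 50000 = 50000
  Sales: 70000 = 70000


4 groups:
Design, 120000
Engineering, 110000
Marketing, 50000
Sales, 70000


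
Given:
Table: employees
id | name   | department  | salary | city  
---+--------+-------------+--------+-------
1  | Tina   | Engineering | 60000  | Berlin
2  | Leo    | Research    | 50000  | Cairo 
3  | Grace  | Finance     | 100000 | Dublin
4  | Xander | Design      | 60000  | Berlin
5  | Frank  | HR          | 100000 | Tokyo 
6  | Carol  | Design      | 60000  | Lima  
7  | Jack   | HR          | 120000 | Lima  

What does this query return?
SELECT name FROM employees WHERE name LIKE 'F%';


LIKE 'F%' matches names starting with 'F'
Matching: 1

1 rows:
Frank


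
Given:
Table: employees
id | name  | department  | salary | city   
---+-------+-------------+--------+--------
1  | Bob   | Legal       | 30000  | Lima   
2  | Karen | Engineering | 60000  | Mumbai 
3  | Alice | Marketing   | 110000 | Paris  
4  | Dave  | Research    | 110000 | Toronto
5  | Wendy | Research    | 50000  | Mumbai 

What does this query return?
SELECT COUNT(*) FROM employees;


COUNT(*) counts all rows

5


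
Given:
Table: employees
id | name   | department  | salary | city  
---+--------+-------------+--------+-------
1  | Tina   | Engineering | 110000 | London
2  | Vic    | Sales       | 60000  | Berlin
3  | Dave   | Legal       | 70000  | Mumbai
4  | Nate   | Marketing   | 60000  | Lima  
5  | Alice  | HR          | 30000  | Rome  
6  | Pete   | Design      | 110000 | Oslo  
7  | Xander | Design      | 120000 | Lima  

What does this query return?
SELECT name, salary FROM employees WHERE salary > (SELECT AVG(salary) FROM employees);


Subquery: AVG(salary) = 80000.0
Filtering: salary > 80000.0
  Tina (110000) -> MATCH
  Pete (110000) -> MATCH
  Xander (120000) -> MATCH


3 rows:
Tina, 110000
Pete, 110000
Xander, 120000


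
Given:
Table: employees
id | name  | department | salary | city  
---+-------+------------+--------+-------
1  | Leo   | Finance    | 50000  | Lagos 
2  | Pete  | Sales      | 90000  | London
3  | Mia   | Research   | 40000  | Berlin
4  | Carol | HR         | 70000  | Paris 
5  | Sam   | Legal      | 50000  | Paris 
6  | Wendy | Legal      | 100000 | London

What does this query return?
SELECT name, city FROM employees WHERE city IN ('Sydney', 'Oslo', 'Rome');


Filtering: city IN ('Sydney', 'Oslo', 'Rome')
Matching: 0 rows

Empty result set (0 rows)


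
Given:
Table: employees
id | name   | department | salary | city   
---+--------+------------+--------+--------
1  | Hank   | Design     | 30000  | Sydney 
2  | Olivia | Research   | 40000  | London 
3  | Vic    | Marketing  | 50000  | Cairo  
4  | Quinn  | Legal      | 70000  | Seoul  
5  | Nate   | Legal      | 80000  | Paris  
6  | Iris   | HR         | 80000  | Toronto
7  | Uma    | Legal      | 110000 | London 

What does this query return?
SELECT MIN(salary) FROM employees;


Salaries: 30000, 40000, 50000, 70000, 80000, 80000, 110000
MIN = 30000

30000


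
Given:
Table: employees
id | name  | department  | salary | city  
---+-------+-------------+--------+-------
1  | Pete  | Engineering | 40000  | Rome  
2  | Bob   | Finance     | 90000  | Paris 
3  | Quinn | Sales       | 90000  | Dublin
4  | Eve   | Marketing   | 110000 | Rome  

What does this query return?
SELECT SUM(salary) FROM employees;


SUM(salary) = 40000 + 90000 + 90000 + 110000 = 330000

330000


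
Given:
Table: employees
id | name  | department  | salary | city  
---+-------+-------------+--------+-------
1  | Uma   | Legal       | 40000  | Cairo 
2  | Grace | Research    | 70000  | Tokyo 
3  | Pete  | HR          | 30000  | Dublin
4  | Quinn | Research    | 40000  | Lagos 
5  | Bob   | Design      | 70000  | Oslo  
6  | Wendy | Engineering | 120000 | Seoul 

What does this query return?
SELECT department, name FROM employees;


Projecting columns: department, name

6 rows:
Legal, Uma
Research, Grace
HR, Pete
Research, Quinn
Design, Bob
Engineering, Wendy


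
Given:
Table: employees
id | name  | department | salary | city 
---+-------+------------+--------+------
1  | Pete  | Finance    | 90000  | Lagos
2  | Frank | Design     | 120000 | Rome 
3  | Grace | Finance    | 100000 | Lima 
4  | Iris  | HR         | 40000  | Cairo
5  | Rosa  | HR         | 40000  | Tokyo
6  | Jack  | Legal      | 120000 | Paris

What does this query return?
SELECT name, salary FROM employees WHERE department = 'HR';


Filtering: department = 'HR'
Matching rows: 2

2 rows:
Iris, 40000
Rosa, 40000


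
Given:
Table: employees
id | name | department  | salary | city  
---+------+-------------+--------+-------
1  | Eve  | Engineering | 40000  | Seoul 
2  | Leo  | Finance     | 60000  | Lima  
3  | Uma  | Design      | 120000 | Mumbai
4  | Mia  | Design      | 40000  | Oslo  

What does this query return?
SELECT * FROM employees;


SELECT * returns all 4 rows with all columns

4 rows:
1, Eve, Engineering, 40000, Seoul
2, Leo, Finance, 60000, Lima
3, Uma, Design, 120000, Mumbai
4, Mia, Design, 40000, Oslo


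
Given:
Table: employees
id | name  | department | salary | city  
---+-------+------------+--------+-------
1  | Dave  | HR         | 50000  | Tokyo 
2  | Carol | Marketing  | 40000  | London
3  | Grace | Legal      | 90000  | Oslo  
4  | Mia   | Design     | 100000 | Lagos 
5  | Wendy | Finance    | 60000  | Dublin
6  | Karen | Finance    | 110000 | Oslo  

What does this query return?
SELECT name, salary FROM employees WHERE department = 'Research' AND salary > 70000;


Filtering: department = 'Research' AND salary > 70000
Matching: 0 rows

Empty result set (0 rows)


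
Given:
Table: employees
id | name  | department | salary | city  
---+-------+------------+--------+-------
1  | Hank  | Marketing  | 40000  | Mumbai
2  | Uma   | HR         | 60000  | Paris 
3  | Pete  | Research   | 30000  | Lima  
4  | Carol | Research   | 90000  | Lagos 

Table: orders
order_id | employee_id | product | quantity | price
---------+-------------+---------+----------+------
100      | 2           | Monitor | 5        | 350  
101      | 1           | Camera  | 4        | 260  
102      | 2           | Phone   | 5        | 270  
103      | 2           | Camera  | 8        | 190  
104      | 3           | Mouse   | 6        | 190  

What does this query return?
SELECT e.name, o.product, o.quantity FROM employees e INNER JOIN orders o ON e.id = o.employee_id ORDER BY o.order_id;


Joining employees.id = orders.employee_id:
  employee Uma (id=2) -> order Monitor
  employee Hank (id=1) -> order Camera
  employee Uma (id=2) -> order Phone
  employee Uma (id=2) -> order Camera
  employee Pete (id=3) -> order Mouse


5 rows:
Uma, Monitor, 5
Hank, Camera, 4
Uma, Phone, 5
Uma, Camera, 8
Pete, Mouse, 6


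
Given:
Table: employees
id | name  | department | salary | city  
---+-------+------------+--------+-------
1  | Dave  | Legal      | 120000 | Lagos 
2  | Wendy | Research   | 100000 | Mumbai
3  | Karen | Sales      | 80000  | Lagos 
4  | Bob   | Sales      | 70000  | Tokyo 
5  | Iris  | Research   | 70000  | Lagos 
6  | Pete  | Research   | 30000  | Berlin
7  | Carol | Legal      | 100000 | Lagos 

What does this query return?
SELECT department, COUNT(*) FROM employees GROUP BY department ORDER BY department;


Assigning each row to its department group:
  Dave -> Legal
  Wendy -> Research
  Karen -> Sales
  Bob -> Sales
  Iris -> Research
  Pete -> Research
  Carol -> Legal


3 groups:
Legal, 2
Research, 3
Sales, 2


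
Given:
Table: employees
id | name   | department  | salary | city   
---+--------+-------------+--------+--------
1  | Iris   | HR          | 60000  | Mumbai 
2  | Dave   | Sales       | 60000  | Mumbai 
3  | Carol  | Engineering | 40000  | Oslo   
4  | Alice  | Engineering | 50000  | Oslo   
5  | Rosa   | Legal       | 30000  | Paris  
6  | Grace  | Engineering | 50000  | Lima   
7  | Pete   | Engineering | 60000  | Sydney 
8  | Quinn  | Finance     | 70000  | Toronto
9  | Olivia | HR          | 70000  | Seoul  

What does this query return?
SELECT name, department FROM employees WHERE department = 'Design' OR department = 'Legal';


Filtering: department = 'Design' OR 'Legal'
Matching: 1 rows

1 rows:
Rosa, Legal


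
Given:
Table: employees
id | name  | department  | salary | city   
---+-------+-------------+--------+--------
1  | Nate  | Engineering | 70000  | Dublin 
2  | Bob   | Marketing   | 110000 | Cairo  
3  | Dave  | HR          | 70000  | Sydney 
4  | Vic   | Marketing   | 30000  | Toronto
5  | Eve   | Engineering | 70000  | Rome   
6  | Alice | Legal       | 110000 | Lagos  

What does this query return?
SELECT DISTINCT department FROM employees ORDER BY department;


All 'department' values (row order): Engineering, Marketing, HR, Marketing, Engineering, Legal
Removing duplicates leaves 4 unique value(s).

4 values:
Engineering
HR
Legal
Marketing


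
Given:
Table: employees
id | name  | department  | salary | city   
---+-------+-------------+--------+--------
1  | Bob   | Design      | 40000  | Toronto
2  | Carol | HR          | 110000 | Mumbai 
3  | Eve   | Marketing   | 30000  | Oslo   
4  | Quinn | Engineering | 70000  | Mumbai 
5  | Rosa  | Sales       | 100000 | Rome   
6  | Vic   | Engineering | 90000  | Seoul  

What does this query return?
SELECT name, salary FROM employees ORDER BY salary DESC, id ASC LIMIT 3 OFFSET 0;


Sort by salary DESC (id ASC tiebreak), then skip 0 and take 3
Rows 1 through 3

3 rows:
Carol, 110000
Rosa, 100000
Vic, 90000


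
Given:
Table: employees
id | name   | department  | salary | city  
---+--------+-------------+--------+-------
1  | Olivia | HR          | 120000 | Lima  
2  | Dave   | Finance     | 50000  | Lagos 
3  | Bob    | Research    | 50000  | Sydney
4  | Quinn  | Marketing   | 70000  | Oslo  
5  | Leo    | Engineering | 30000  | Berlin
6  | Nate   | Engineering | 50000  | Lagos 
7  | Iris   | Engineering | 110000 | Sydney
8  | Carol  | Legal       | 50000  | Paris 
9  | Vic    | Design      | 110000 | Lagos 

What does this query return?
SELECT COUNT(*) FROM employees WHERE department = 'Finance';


Counting rows where department = 'Finance'
  Dave -> MATCH


1


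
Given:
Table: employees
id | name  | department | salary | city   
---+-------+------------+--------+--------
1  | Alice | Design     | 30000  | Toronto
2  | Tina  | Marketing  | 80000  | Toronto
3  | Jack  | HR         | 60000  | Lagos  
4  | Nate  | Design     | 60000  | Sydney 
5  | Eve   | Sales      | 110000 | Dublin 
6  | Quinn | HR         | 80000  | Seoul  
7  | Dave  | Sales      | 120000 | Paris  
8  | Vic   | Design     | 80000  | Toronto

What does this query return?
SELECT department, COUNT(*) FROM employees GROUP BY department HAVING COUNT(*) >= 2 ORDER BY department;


Groups with count >= 2:
  Design: 3 -> PASS
  HR: 2 -> PASS
  Sales: 2 -> PASS
  Marketing: 1 -> filtered out


3 groups:
Design, 3
HR, 2
Sales, 2


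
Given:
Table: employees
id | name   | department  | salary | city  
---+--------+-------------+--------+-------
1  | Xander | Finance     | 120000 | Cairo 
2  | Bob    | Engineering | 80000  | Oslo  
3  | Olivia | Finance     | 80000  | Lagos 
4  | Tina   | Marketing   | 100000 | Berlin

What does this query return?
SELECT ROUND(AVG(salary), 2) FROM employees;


SUM(salary) = 380000
COUNT = 4
ROUND(AVG, 2) = ROUND(380000 / 4, 2) = 95000.0

95000.0


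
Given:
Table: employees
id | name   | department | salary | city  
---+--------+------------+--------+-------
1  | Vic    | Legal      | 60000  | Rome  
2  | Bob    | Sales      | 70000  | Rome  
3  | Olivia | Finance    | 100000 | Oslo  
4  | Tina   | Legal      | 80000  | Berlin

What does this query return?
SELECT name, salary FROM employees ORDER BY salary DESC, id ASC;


Sorting by salary DESC, then id ASC for ties

4 rows:
Olivia, 100000
Tina, 80000
Bob, 70000
Vic, 60000


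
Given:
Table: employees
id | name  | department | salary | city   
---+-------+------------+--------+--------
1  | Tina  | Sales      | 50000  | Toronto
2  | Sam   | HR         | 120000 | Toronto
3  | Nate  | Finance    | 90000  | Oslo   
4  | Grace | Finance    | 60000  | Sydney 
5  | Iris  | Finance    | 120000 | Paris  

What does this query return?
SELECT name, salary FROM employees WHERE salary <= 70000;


Filtering: salary <= 70000
Matching: 2 rows

2 rows:
Tina, 50000
Grace, 60000


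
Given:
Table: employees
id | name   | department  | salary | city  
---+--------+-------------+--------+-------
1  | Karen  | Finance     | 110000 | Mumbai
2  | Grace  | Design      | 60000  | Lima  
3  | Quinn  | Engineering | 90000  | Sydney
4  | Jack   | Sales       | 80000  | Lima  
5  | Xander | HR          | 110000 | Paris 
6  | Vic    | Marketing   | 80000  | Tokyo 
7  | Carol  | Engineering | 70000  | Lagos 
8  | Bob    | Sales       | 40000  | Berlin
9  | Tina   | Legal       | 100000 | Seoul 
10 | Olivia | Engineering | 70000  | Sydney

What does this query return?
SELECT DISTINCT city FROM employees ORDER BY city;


All 'city' values (row order): Mumbai, Lima, Sydney, Lima, Paris, Tokyo, Lagos, Berlin, Seoul, Sydney
Removing duplicates leaves 8 unique value(s).

8 values:
Berlin
Lagos
Lima
Mumbai
Paris
Seoul
Sydney
Tokyo


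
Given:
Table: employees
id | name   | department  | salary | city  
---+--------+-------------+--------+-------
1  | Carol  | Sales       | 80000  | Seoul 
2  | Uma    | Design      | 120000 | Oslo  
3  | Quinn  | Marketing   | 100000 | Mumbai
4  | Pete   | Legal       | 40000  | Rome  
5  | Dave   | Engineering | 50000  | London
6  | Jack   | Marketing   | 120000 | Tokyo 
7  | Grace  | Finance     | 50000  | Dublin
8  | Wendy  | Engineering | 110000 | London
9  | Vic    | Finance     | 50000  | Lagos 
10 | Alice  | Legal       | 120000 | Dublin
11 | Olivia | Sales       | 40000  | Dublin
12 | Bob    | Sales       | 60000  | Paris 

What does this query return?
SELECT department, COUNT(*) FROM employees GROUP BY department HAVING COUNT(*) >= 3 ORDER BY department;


Groups with count >= 3:
  Sales: 3 -> PASS
  Design: 1 -> filtered out
  Engineering: 2 -> filtered out
  Finance: 2 -> filtered out
  Legal: 2 -> filtered out
  Marketing: 2 -> filtered out


1 groups:
Sales, 3


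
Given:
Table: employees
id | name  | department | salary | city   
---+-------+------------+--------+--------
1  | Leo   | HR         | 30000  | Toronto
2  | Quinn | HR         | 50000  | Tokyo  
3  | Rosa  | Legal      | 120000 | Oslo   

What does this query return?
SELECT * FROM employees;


SELECT * returns all 3 rows with all columns

3 rows:
1, Leo, HR, 30000, Toronto
2, Quinn, HR, 50000, Tokyo
3, Rosa, Legal, 120000, Oslo


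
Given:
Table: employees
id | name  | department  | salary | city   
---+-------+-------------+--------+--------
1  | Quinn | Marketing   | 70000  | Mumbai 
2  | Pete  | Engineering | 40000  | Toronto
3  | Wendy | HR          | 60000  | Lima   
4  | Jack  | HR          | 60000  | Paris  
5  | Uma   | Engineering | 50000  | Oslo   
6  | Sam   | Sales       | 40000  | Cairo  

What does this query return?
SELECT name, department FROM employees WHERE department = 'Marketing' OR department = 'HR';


Filtering: department = 'Marketing' OR 'HR'
Matching: 3 rows

3 rows:
Quinn, Marketing
Wendy, HR
Jack, HR


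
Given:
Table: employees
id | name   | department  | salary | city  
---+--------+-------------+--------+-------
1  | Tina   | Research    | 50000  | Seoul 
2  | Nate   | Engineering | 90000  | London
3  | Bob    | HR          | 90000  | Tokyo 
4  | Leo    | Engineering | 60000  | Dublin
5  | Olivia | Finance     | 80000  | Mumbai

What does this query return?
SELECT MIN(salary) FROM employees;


Salaries: 50000, 90000, 90000, 60000, 80000
MIN = 50000

50000


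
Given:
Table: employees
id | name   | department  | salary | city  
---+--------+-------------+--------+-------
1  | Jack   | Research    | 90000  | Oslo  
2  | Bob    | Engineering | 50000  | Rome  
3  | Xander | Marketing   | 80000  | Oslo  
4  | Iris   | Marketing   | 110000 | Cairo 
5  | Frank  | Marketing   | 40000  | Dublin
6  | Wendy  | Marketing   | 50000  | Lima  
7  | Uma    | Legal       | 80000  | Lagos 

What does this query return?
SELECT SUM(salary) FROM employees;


SUM(salary) = 90000 + 50000 + 80000 + 110000 + 40000 + 50000 + 80000 = 500000

500000


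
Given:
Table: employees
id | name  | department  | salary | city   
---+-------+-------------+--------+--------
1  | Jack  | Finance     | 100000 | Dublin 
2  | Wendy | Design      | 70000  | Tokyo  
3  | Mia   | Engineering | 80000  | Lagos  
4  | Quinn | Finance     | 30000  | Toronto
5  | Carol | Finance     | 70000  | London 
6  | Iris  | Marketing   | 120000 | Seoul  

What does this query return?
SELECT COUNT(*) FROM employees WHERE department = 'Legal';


Counting rows where department = 'Legal'


0


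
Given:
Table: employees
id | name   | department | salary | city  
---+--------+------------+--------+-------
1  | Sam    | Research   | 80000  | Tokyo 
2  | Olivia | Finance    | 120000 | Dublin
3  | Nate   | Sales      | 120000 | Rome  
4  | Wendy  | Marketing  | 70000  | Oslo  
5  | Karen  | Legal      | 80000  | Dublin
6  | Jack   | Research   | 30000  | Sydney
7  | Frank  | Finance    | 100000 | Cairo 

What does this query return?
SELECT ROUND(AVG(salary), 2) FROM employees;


SUM(salary) = 600000
COUNT = 7
ROUND(AVG, 2) = ROUND(600000 / 7, 2) = 85714.29

85714.29


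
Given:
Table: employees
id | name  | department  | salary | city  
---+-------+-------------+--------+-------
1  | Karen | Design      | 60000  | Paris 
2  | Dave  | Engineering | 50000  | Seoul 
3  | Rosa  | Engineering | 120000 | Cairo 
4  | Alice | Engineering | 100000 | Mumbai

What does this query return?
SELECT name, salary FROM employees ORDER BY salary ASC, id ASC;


Sorting by salary ASC, then id ASC for ties

4 rows:
Dave, 50000
Karen, 60000
Alice, 100000
Rosa, 120000
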